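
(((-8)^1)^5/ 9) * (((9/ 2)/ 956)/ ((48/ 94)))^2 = -17672/ 57121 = -0.31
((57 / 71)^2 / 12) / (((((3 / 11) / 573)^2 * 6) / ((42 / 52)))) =33464057781 / 1048528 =31915.27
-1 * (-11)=11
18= 18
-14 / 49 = -2 / 7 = -0.29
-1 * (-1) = 1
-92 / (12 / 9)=-69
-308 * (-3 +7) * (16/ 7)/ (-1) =2816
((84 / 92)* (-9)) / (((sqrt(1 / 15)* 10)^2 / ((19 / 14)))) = -1539 / 920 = -1.67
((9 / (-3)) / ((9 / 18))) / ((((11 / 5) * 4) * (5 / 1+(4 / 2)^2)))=-5 / 66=-0.08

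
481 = 481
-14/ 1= -14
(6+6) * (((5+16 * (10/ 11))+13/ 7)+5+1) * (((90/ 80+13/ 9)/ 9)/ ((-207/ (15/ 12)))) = -975875/ 1721412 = -0.57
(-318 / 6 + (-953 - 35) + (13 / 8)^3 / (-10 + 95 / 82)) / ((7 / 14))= -193299677 / 92800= -2082.97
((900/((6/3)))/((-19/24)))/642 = -0.89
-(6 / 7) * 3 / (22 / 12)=-108 / 77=-1.40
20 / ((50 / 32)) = 64 / 5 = 12.80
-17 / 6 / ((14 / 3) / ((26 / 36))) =-221 / 504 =-0.44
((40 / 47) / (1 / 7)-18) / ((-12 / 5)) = 1415 / 282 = 5.02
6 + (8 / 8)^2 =7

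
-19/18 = -1.06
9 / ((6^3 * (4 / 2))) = 1 / 48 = 0.02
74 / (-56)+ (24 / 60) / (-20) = -939 / 700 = -1.34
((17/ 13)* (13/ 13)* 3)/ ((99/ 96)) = 544/ 143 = 3.80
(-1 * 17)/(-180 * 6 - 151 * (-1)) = 17/929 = 0.02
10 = 10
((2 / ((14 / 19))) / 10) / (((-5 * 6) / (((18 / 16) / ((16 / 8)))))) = -57 / 11200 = -0.01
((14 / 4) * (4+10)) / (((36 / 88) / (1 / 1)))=1078 / 9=119.78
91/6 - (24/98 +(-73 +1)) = 86.92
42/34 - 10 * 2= -319/17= -18.76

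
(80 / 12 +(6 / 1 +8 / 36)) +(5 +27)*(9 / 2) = 1412 / 9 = 156.89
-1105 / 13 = -85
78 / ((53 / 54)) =4212 / 53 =79.47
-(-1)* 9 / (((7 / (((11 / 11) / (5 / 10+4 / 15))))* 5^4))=54 / 20125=0.00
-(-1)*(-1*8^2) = -64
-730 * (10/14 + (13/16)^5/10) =-4017033123/7340032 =-547.28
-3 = -3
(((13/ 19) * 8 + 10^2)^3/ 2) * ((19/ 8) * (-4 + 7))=1509018012/ 361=4180105.30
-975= -975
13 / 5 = 2.60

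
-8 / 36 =-0.22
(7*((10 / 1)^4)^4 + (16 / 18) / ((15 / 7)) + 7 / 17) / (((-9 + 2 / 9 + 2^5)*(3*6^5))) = 160650000000000001897 / 1243265760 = 129216137988.07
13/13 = 1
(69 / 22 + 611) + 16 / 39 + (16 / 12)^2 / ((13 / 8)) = 1584659 / 2574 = 615.64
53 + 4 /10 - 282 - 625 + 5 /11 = -46923 /55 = -853.15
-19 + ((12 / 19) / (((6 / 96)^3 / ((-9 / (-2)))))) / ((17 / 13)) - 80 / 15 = 8877.81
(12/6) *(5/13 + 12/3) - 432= -5502/13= -423.23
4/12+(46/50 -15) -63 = -76.75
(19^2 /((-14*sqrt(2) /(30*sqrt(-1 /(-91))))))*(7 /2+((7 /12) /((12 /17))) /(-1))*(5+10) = -496375*sqrt(182) /2912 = -2299.61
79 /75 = 1.05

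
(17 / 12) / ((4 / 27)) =153 / 16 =9.56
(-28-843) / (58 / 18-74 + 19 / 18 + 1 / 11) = 172458 / 13787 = 12.51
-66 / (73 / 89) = -5874 / 73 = -80.47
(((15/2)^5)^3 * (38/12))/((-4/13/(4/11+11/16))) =-6669853773651123046875/46137344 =-144565187229917.77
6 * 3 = 18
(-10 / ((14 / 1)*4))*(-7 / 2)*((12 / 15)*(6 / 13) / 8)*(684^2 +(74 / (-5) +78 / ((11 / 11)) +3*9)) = 7019193 / 520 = 13498.45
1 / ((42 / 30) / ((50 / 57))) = 250 / 399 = 0.63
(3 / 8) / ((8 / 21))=63 / 64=0.98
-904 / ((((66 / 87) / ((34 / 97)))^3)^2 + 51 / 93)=-50294634103923611447 / 5748695158869167784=-8.75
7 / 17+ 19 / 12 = 407 / 204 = 2.00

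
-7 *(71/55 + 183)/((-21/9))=30408/55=552.87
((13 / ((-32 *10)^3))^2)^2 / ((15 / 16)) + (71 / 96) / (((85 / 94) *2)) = 7514255978267672576000000485537 / 18374686479671623680000000000000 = 0.41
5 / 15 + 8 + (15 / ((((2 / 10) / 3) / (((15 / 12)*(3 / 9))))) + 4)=1273 / 12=106.08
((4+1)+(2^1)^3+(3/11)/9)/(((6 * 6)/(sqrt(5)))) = 215 * sqrt(5)/594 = 0.81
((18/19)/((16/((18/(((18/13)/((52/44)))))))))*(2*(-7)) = -10647/836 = -12.74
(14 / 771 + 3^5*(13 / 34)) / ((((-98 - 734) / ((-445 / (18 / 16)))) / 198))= 11924538175 / 1363128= 8747.92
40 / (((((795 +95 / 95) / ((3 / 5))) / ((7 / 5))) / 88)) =3696 / 995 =3.71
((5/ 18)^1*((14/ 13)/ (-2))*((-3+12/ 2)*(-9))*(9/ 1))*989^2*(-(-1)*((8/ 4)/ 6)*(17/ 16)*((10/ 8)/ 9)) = 2909909975/ 1664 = 1748743.98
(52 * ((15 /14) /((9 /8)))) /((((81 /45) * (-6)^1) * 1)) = -2600 /567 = -4.59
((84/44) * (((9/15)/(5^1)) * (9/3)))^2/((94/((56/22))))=0.01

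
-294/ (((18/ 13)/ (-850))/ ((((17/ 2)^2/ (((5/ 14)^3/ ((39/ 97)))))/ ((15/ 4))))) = 30690972.76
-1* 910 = -910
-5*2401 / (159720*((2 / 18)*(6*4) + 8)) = -2401 / 340736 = -0.01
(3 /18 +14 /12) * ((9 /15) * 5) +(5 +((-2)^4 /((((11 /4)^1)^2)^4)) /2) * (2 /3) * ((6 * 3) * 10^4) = 128679100595524 /214358881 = 600297.50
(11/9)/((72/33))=121/216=0.56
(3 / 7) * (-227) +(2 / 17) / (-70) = -57886 / 595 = -97.29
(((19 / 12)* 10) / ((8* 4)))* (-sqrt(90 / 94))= -95* sqrt(235) / 3008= -0.48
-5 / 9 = -0.56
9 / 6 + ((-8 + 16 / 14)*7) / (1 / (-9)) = 867 / 2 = 433.50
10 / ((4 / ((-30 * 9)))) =-675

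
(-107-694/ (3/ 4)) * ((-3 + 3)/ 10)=0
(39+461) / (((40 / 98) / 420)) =514500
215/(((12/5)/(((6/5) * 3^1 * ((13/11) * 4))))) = 1524.55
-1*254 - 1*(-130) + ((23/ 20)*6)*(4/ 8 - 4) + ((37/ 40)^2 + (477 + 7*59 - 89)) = 1045929/ 1600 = 653.71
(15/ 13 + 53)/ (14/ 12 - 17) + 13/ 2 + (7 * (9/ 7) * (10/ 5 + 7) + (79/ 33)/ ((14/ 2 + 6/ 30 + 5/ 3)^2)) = 2127590407/ 25295270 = 84.11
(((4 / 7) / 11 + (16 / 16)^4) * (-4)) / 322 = -162 / 12397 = -0.01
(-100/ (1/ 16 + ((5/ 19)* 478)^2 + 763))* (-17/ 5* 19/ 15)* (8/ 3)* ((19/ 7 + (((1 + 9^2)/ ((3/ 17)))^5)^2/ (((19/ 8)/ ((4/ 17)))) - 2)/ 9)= 1147236402152576490711725810109077913088/ 3207494132741367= 357673733660757009861569.80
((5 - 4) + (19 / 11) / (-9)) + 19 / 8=2521 / 792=3.18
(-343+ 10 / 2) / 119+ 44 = 4898 / 119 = 41.16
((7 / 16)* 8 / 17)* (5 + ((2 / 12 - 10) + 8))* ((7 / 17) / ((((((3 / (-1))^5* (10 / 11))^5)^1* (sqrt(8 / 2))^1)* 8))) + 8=37611480288618397261519 / 4701435036077318400000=8.00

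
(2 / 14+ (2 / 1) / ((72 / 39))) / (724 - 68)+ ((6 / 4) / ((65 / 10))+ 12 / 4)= 2315707 / 716352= 3.23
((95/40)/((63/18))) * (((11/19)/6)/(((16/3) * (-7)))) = -11/6272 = -0.00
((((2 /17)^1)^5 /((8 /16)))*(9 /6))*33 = 3168 /1419857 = 0.00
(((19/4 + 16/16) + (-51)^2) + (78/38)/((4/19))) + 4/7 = 36639/14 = 2617.07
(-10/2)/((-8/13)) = 8.12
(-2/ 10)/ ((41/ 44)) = -44/ 205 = -0.21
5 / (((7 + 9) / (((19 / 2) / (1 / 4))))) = 95 / 8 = 11.88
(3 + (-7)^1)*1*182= -728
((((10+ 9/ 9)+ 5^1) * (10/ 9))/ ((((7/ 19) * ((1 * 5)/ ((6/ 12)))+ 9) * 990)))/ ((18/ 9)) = 152/ 214731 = 0.00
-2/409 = -0.00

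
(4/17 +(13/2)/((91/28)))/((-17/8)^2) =2432/4913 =0.50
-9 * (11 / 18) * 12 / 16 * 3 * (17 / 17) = -99 / 8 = -12.38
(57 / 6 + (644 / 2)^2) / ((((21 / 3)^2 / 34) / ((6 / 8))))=10576737 / 196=53962.94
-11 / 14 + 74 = 1025 / 14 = 73.21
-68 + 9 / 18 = -135 / 2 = -67.50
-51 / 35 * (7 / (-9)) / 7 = 17 / 105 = 0.16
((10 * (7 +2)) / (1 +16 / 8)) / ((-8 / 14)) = -105 / 2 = -52.50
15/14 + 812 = 11383/14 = 813.07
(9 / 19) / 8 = 9 / 152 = 0.06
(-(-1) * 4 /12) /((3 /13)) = 13 /9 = 1.44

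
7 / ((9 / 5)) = 35 / 9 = 3.89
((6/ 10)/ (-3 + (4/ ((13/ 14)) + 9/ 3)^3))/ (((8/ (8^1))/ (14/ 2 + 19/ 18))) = 63713/ 5104704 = 0.01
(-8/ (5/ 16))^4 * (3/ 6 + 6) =1744830464/ 625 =2791728.74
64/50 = 32/25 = 1.28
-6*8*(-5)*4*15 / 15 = 960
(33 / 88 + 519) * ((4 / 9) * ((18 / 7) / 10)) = 831 / 14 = 59.36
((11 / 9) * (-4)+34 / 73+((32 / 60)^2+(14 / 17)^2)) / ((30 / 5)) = -0.58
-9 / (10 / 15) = -13.50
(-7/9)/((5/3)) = -0.47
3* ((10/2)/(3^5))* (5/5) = 5/81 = 0.06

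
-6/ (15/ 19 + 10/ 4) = -228/ 125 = -1.82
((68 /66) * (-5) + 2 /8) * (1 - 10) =44.11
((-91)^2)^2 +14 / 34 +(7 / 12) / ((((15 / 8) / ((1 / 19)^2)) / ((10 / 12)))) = 11362802531087 / 165699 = 68574961.41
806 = 806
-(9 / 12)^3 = -27 / 64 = -0.42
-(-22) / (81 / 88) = 1936 / 81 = 23.90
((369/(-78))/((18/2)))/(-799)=41/62322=0.00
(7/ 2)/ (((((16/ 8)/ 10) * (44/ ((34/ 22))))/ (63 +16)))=47005/ 968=48.56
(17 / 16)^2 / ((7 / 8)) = 289 / 224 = 1.29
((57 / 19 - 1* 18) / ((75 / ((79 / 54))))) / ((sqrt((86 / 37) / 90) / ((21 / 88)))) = -553* sqrt(7955) / 113520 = -0.43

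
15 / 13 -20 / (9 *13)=115 / 117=0.98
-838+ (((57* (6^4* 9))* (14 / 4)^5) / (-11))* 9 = -6285449875 / 22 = -285702267.05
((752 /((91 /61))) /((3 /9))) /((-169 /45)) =-6192720 /15379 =-402.67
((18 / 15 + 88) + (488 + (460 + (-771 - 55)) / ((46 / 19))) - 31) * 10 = 90856 / 23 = 3950.26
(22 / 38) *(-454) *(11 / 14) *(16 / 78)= -219736 / 5187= -42.36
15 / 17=0.88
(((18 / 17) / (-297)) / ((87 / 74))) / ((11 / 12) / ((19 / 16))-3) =2812 / 2066163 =0.00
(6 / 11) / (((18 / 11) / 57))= 19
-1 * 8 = -8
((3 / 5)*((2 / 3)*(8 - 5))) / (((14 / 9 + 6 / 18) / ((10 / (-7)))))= -108 / 119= -0.91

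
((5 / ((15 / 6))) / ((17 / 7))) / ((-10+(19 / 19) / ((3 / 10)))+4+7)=0.19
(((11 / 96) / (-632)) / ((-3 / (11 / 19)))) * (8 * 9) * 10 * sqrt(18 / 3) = 605 * sqrt(6) / 24016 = 0.06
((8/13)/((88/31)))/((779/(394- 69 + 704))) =31899/111397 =0.29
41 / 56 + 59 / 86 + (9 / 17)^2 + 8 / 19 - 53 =-672758411 / 13222328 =-50.88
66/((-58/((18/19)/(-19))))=594/10469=0.06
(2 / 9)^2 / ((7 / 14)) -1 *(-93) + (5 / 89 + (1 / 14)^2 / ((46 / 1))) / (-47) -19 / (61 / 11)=16709762326787 / 186344518248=89.67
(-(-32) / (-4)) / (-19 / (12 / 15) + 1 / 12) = 24 / 71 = 0.34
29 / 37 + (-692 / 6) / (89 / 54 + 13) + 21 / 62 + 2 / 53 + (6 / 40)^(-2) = 37.73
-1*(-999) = 999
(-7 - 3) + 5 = -5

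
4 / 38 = 2 / 19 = 0.11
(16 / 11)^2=256 / 121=2.12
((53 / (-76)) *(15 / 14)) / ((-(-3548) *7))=-795 / 26425504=-0.00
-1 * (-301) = 301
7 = 7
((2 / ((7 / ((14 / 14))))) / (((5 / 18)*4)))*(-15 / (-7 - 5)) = 9 / 28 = 0.32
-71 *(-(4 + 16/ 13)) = 371.38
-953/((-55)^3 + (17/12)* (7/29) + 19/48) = 1326576/231592973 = 0.01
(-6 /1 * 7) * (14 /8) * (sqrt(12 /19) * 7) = -1029 * sqrt(57) /19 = -408.88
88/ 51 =1.73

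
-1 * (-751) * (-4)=-3004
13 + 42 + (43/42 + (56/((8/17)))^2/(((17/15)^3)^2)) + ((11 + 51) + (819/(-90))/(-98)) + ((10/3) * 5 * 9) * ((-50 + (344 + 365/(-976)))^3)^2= 52049239141758812691299018110150298430269/541446879251644777758720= 96129908835559514.13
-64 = -64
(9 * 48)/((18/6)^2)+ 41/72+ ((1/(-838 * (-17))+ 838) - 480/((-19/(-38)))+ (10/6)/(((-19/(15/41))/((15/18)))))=-29347251935/399514824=-73.46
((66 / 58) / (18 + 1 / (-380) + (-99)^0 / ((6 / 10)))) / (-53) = -37620 / 34454929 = -0.00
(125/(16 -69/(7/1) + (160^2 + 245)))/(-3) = -875/542874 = -0.00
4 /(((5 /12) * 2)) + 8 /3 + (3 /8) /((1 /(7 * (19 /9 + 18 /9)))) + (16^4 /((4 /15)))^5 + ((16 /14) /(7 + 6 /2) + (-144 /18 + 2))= 753069880065118735171584010393 /840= 896511761982284208537600000.00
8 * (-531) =-4248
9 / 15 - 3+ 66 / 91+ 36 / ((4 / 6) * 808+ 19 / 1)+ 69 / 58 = -378897 / 901030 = -0.42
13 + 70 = 83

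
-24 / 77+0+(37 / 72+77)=428009 / 5544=77.20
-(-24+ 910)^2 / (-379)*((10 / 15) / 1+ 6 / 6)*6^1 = 7849960 / 379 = 20712.30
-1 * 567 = -567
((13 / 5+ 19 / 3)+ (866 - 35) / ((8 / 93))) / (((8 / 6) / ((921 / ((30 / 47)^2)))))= 786884057671 / 48000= 16393417.87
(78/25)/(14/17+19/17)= 442/275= 1.61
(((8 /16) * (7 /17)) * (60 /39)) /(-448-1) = -0.00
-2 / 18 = -1 / 9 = -0.11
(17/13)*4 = 68/13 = 5.23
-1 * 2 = -2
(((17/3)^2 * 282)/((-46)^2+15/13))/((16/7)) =72709/38856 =1.87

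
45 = 45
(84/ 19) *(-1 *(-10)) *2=1680/ 19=88.42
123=123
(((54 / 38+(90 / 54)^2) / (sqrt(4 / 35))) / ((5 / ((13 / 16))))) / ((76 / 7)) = 32669 * sqrt(35) / 1039680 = 0.19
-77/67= -1.15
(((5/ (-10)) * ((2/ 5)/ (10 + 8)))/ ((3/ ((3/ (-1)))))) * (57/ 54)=19/ 1620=0.01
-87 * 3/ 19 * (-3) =783/ 19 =41.21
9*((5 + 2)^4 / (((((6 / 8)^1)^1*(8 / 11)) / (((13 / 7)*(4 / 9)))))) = 98098 / 3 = 32699.33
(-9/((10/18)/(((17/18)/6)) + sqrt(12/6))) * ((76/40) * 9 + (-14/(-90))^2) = -1179001/22665 + 20043017 * sqrt(2)/1359900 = -31.18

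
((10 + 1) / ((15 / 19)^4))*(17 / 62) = 24370027 / 3138750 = 7.76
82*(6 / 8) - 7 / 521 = 61.49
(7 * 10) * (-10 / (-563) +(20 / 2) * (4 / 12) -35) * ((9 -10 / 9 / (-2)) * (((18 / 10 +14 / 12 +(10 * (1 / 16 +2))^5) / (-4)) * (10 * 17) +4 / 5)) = 2508909975845100339365 / 747159552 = 3357930671071.85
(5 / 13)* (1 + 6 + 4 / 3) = 125 / 39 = 3.21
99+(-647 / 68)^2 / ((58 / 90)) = 32112909 / 134096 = 239.48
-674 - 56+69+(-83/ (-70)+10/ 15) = -138421/ 210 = -659.15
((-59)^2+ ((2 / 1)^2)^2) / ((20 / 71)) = 248287 / 20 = 12414.35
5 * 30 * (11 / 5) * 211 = 69630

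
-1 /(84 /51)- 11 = -325 /28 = -11.61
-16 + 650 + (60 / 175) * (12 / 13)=634.32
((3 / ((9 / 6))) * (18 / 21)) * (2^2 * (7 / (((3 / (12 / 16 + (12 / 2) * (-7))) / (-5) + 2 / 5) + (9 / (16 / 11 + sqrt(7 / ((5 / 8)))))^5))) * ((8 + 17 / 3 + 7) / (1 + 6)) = 622091394514677159838515200 / 208868726734079573968034907 + 25269101393208881472000000 * sqrt(70) / 69622908911359857989344969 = 6.01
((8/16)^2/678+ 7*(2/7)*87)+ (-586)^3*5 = -2728679087471/2712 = -1006150106.00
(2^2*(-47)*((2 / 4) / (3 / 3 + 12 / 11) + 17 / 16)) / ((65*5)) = -22513 / 29900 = -0.75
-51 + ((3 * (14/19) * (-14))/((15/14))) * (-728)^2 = -1454280941/95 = -15308220.43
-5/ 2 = -2.50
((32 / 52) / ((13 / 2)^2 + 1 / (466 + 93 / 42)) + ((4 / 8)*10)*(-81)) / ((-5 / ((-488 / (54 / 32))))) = -3036076126336 / 129618567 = -23423.16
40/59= 0.68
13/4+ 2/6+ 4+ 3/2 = 109/12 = 9.08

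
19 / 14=1.36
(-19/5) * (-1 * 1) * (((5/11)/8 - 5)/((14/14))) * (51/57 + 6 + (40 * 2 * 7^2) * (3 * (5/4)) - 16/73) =-1774639833/6424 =-276251.53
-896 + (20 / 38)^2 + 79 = -294837 / 361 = -816.72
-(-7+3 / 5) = 32 / 5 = 6.40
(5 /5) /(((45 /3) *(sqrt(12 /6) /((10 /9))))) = sqrt(2) /27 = 0.05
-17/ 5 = -3.40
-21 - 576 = -597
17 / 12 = 1.42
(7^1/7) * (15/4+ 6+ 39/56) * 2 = 585/28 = 20.89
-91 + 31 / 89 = -8068 / 89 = -90.65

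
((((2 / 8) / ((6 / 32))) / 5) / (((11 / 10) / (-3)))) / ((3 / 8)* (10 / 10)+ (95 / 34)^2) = -18496 / 208087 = -0.09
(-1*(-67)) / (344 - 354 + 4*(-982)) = -67 / 3938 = -0.02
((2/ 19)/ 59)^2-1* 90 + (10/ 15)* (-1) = -341806340/ 3769923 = -90.67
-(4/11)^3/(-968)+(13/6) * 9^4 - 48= 4563380101/322102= 14167.50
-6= -6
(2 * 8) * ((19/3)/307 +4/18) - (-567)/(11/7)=11084443/30393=364.70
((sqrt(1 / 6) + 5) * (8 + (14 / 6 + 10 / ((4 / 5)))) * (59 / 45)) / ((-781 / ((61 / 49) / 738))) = -493063 / 1525096188 - 493063 * sqrt(6) / 45752885640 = -0.00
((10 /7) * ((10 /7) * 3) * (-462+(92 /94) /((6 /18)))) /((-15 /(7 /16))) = 26970 /329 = 81.98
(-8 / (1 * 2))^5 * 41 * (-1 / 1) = 41984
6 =6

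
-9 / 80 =-0.11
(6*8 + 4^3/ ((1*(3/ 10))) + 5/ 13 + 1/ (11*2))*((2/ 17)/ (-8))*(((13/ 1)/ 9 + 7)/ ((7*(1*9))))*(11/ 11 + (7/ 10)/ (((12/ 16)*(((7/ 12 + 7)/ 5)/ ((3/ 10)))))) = -4267267/ 6981390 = -0.61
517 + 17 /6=3119 /6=519.83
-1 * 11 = -11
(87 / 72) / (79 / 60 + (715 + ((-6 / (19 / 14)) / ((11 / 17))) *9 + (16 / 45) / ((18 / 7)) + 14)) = 818235 / 452994386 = 0.00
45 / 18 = 5 / 2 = 2.50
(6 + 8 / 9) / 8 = 31 / 36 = 0.86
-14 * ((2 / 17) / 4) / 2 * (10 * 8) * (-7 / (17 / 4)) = 7840 / 289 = 27.13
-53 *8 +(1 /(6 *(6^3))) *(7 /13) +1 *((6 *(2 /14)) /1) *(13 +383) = -9973967 /117936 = -84.57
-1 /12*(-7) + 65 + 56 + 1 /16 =5839 /48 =121.65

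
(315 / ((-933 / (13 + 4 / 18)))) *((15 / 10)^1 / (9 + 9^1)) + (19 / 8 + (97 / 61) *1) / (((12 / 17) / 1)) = 5.25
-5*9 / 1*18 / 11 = -810 / 11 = -73.64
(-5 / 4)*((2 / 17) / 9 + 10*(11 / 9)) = -260 / 17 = -15.29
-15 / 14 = -1.07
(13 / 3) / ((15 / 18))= 26 / 5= 5.20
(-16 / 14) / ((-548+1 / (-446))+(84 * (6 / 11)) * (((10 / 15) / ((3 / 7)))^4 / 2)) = 28611792 / 10361237341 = 0.00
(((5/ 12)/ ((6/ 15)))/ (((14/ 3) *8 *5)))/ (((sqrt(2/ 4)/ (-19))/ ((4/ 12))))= -0.05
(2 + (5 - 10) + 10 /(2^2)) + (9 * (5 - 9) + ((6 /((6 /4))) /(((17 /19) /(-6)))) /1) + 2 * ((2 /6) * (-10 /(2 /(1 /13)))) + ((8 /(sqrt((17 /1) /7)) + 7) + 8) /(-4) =-178559 /2652 - 2 * sqrt(119) /17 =-68.61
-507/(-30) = 169/10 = 16.90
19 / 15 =1.27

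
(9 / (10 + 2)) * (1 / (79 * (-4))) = -3 / 1264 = -0.00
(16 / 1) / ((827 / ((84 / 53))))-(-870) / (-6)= -6354151 / 43831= -144.97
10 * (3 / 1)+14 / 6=97 / 3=32.33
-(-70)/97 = 70/97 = 0.72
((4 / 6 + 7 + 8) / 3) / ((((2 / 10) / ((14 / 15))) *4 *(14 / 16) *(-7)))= -0.99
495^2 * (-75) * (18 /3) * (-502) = 55351147500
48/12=4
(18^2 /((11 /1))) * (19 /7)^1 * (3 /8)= 4617 /154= 29.98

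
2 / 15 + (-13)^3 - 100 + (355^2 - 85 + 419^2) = 4488062 / 15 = 299204.13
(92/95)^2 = 8464/9025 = 0.94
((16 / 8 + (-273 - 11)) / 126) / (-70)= 47 / 1470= 0.03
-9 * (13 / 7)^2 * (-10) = 310.41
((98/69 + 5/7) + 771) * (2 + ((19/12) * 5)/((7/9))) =31834396/3381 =9415.67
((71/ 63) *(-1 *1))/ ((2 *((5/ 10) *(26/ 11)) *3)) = -781/ 4914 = -0.16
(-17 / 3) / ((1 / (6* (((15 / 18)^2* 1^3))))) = -425 / 18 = -23.61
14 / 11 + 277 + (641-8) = 10024 / 11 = 911.27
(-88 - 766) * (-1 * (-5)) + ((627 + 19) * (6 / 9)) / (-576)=-1844963 / 432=-4270.75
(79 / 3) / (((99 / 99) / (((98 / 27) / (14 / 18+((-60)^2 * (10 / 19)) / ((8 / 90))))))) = 147098 / 32806197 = 0.00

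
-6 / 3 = -2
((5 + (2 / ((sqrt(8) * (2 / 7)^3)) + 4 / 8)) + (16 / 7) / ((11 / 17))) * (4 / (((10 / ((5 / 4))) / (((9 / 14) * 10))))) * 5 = 312975 / 2156 + 11025 * sqrt(2) / 32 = 632.41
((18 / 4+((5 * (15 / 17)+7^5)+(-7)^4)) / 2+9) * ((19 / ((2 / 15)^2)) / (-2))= -2795794425 / 544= -5139327.99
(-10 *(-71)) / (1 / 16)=11360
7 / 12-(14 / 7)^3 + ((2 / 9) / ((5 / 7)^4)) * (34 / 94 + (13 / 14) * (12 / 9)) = -19196599 / 3172500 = -6.05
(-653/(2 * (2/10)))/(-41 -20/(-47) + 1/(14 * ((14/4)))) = 7519295/186792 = 40.25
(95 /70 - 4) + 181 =2497 /14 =178.36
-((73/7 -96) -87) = 1208/7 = 172.57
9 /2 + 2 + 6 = 12.50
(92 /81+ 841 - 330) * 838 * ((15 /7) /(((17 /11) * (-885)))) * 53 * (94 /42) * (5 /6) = -2381335555885 /35828163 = -66465.47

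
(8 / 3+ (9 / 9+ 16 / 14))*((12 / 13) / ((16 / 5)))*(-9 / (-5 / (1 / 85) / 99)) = 89991 / 30940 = 2.91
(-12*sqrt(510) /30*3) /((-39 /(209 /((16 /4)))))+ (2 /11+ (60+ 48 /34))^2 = 209*sqrt(510) /130+ 132664324 /34969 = 3830.08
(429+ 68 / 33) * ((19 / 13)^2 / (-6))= -5135225 / 33462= -153.46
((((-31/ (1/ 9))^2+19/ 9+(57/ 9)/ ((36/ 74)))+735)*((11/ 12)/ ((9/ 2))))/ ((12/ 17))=793613227/ 34992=22679.85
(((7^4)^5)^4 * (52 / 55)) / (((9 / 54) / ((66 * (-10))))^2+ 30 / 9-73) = -85857094447857999117864032391449624253355465020977913788735487976447192320 / 156069257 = -550121760673583517590937400000000000000000000000000000000000000000.00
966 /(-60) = -161 /10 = -16.10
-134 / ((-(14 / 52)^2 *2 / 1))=45292 / 49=924.33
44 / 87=0.51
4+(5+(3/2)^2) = 45/4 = 11.25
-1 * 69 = -69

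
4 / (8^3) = 1 / 128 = 0.01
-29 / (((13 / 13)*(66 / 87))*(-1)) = 841 / 22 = 38.23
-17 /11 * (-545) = 9265 /11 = 842.27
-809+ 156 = -653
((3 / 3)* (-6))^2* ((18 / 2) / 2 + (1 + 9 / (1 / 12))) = 4086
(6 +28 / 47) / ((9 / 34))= 24.92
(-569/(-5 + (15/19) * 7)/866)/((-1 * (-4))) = -10811/34640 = -0.31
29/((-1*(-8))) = 29/8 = 3.62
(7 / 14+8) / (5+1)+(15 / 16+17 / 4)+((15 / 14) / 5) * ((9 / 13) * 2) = 30143 / 4368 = 6.90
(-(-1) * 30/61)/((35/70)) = 60/61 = 0.98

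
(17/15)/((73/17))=289/1095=0.26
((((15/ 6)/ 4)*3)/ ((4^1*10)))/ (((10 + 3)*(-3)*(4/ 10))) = -0.00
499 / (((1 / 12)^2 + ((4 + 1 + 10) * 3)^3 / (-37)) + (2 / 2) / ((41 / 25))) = -109005552 / 537867283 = -0.20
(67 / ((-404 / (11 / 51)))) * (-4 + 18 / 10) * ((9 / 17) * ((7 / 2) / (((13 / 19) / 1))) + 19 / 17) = 0.30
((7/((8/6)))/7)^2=9/16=0.56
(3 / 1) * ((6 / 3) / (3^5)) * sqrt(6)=2 * sqrt(6) / 81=0.06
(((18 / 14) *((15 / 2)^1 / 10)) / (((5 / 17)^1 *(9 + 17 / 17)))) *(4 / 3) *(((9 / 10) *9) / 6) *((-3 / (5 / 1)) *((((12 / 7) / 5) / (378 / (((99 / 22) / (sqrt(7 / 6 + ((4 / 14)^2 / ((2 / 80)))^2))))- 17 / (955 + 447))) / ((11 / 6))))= -438475146696 *sqrt(1022442) / 1934351728374209375- 2658372858 / 276335961196315625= -0.00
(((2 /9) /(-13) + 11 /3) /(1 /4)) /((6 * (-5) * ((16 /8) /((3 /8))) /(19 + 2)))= -2989 /1560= -1.92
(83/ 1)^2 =6889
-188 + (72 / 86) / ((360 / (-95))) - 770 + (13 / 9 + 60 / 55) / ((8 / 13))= -32492863 / 34056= -954.10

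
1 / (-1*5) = -1 / 5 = -0.20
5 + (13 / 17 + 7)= 217 / 17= 12.76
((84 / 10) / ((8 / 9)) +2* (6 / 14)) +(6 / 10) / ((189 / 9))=1447 / 140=10.34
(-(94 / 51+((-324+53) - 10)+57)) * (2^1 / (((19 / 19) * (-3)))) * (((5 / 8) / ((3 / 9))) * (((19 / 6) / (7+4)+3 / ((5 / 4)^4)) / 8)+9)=-169595989 / 122400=-1385.59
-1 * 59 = -59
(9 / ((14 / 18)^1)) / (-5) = -81 / 35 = -2.31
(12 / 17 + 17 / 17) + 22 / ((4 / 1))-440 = -432.79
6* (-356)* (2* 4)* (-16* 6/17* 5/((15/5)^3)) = 911360/51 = 17869.80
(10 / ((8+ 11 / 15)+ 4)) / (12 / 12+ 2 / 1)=50 / 191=0.26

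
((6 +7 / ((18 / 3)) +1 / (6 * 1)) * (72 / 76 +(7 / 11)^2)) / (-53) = -6218 / 33231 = -0.19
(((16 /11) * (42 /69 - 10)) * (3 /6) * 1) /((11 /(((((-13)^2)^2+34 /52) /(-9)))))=71289888 /36179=1970.48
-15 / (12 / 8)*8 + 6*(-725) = -4430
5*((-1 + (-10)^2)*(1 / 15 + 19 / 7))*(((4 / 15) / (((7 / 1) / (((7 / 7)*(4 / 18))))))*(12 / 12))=25696 / 2205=11.65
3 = 3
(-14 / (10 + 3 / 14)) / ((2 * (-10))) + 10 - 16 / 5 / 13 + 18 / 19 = 146307 / 13585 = 10.77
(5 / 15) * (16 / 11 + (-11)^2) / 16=449 / 176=2.55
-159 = -159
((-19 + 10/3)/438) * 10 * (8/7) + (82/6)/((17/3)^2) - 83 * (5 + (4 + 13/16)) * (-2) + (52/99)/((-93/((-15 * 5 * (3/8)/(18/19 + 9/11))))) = 66044137715761/40543201944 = 1628.98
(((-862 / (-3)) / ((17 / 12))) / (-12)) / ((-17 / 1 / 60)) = 17240 / 289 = 59.65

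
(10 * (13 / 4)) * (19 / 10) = 247 / 4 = 61.75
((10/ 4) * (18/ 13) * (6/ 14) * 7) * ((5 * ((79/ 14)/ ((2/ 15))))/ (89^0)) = 799875/ 364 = 2197.46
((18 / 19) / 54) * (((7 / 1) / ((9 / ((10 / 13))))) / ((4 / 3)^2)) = 35 / 5928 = 0.01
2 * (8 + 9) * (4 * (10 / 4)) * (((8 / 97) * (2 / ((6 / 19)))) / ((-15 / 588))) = -2025856 / 291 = -6961.70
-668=-668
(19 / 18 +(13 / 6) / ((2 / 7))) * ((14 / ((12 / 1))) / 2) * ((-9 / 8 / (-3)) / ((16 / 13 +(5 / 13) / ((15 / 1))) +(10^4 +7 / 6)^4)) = 254709 / 1348469102082161699048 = 0.00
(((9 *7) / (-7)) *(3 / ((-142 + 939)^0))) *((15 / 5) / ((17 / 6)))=-486 / 17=-28.59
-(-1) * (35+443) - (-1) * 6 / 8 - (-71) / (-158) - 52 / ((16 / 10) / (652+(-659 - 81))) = 1054903 / 316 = 3338.30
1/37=0.03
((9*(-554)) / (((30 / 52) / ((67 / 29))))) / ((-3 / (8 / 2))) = 3860272 / 145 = 26622.57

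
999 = 999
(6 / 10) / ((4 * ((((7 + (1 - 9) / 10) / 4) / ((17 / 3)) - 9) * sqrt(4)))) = -17 / 1978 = -0.01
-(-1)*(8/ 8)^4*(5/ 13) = 5/ 13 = 0.38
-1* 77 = -77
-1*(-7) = 7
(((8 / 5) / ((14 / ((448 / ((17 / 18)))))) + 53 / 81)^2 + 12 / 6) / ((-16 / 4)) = -142792135459 / 189612900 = -753.07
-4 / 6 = -2 / 3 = -0.67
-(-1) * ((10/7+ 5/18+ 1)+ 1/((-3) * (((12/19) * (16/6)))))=5057/2016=2.51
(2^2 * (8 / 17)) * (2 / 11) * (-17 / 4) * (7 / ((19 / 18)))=-2016 / 209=-9.65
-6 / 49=-0.12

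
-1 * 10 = -10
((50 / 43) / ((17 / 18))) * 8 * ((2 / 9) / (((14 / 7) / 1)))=800 / 731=1.09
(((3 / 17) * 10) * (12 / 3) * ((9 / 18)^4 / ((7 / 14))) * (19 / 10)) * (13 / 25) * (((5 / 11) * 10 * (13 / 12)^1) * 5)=16055 / 748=21.46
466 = 466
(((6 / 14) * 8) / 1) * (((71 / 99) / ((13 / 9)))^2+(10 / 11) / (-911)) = 109770264 / 130403273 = 0.84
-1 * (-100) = 100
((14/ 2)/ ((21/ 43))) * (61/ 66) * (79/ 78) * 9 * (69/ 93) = 4765991/ 53196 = 89.59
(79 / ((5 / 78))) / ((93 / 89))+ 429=249301 / 155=1608.39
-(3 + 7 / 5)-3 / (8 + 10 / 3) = -793 / 170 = -4.66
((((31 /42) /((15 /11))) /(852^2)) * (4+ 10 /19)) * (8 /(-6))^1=-14663 /3258401580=-0.00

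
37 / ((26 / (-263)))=-9731 / 26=-374.27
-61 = -61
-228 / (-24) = 19 / 2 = 9.50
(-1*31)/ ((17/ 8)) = -14.59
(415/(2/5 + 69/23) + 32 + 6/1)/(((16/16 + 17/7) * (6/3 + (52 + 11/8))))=6349/7531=0.84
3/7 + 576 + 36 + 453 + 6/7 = 7464/7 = 1066.29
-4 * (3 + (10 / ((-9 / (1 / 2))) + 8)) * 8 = -3008 / 9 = -334.22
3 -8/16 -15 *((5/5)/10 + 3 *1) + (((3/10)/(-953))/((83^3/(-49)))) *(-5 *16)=-23976173660/544913011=-44.00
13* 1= 13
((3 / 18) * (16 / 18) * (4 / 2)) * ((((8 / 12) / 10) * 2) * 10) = 0.40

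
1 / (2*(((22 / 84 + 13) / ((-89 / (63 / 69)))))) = -2047 / 557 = -3.68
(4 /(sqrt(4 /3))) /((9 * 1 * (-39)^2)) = 0.00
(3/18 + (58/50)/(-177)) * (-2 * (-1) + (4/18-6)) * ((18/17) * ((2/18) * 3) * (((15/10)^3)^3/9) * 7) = -2410317/377600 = -6.38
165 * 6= 990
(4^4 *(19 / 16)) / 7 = 304 / 7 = 43.43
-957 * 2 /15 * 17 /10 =-5423 /25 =-216.92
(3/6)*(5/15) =1/6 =0.17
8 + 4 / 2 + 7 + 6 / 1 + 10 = 33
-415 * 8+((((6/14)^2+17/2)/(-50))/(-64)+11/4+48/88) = -11441294639/3449600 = -3316.70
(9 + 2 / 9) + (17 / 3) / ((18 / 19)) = 15.20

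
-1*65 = -65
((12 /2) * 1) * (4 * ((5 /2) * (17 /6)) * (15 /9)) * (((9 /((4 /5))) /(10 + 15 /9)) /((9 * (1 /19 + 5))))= 8075 /1344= 6.01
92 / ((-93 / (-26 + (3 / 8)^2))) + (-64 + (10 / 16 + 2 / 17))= -953053 / 25296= -37.68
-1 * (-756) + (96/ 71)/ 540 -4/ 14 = 16901606/ 22365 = 755.72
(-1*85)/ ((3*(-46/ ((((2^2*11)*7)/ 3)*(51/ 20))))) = 22253/ 138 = 161.25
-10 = -10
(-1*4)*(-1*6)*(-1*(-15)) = 360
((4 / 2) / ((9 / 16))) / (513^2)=32 / 2368521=0.00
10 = 10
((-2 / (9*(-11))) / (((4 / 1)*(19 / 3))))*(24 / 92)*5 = 5 / 4807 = 0.00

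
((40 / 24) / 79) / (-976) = -5 / 231312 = -0.00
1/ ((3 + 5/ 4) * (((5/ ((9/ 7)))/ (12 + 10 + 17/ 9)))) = 172/ 119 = 1.45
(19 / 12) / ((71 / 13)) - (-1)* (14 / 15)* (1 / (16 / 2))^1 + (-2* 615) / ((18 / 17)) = -1236742 / 1065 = -1161.26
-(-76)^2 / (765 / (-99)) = 63536 / 85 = 747.48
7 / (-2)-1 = -4.50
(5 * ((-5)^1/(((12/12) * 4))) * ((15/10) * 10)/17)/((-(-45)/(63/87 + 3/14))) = -3175/27608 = -0.12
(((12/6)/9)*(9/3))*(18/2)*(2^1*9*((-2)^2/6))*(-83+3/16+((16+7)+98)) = 5499/2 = 2749.50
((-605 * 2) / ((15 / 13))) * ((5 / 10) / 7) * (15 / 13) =-605 / 7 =-86.43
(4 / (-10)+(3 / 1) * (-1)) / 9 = -17 / 45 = -0.38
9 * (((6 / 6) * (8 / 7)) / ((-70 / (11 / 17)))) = -396 / 4165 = -0.10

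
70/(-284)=-35/142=-0.25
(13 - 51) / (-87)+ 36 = 3170 / 87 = 36.44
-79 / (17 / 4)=-316 / 17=-18.59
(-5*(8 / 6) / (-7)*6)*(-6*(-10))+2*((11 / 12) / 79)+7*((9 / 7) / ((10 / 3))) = 2866589 / 8295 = 345.58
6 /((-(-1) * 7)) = 6 /7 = 0.86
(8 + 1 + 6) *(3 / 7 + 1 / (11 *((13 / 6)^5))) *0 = 0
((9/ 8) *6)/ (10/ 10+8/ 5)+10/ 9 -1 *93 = -41789/ 468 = -89.29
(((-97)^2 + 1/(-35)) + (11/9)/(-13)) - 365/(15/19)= 36636098/4095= 8946.54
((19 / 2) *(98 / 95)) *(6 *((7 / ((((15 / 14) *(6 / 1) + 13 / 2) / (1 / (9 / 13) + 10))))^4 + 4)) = 204026242015783432 / 2347270185627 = 86920.65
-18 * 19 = -342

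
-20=-20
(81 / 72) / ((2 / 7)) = 63 / 16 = 3.94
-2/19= -0.11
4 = 4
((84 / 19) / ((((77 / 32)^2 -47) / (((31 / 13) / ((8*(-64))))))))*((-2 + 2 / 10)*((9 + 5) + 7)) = -0.02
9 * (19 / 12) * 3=171 / 4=42.75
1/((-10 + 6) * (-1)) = 1/4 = 0.25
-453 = -453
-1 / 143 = -0.01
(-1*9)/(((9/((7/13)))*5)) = -7/65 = -0.11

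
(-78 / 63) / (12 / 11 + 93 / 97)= -27742 / 45927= -0.60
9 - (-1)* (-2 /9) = 79 /9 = 8.78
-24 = -24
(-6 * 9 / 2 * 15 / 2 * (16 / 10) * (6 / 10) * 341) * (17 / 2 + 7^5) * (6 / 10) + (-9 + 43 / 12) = -200647121441 / 300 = -668823738.14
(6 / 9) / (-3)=-2 / 9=-0.22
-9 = -9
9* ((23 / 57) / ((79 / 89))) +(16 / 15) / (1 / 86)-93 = 63596 / 22515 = 2.82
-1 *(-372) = 372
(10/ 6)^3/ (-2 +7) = 25/ 27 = 0.93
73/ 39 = 1.87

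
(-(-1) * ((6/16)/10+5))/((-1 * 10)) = -403/800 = -0.50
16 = 16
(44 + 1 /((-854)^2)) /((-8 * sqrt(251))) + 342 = 342 - 32089905 * sqrt(251) /1464466528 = 341.65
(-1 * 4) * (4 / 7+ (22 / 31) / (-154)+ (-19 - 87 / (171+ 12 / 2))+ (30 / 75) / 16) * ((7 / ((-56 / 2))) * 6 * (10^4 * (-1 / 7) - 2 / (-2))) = 290164252743 / 1792420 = 161884.07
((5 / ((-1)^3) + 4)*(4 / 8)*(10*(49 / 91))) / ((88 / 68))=-595 / 286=-2.08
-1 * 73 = -73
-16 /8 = -2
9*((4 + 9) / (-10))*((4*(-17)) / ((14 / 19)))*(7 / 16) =37791 / 80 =472.39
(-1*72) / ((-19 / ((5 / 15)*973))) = 23352 / 19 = 1229.05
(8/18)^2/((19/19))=16/81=0.20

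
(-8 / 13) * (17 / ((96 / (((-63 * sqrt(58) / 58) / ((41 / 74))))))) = 13209 * sqrt(58) / 61828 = 1.63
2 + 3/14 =31/14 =2.21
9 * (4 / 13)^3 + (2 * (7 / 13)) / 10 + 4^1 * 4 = 179823 / 10985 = 16.37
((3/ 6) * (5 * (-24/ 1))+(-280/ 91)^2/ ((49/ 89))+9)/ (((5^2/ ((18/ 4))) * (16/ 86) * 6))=-5.45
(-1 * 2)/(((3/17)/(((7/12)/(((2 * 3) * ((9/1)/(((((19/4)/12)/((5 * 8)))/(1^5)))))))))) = -2261/1866240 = -0.00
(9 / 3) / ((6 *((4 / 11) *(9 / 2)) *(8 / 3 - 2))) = 11 / 24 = 0.46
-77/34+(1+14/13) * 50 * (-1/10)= -12.65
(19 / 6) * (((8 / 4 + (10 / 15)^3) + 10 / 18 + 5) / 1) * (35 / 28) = 5035 / 162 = 31.08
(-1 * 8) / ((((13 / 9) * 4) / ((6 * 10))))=-1080 / 13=-83.08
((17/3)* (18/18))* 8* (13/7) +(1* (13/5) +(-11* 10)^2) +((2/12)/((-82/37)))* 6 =104924381/8610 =12186.34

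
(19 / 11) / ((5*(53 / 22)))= 38 / 265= 0.14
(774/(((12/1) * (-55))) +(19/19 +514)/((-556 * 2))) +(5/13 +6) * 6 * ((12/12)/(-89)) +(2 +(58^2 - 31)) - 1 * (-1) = 235916217947/70762120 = 3333.93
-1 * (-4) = 4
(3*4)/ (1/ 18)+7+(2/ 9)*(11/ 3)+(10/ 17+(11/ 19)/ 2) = 224.69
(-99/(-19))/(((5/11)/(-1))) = -1089/95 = -11.46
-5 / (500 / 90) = -0.90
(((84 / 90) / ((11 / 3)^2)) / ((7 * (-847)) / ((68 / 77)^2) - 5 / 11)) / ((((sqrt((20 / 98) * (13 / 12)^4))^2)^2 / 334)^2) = -163.16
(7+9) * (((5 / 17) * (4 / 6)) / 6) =80 / 153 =0.52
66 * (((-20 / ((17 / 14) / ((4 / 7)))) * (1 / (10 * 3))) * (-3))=1056 / 17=62.12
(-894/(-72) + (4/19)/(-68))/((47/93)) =1491565/60724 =24.56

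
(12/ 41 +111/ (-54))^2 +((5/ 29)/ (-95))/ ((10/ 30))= 930989219/ 300098844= 3.10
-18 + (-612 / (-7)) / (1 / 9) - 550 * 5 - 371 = -2352.14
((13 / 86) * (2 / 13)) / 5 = 1 / 215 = 0.00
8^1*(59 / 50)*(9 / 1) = 2124 / 25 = 84.96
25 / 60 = 5 / 12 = 0.42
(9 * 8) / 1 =72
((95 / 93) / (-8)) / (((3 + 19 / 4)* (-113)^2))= -95 / 73626054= -0.00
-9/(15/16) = -48/5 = -9.60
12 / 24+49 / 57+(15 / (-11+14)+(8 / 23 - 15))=-21743 / 2622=-8.29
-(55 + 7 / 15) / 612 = -208 / 2295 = -0.09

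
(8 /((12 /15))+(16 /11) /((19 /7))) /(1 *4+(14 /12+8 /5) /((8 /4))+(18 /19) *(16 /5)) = 132120 /105523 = 1.25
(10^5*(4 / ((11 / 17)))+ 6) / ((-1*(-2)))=3400033 / 11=309093.91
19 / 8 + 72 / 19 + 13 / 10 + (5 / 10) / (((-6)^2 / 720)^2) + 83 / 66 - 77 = 3303589 / 25080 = 131.72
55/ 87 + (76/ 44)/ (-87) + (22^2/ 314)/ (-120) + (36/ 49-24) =-3337406591/ 147244020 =-22.67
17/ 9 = 1.89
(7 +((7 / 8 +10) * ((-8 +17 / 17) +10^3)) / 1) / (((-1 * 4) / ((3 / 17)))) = -259341 / 544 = -476.73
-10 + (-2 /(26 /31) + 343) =4298 /13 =330.62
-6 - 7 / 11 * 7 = -115 / 11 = -10.45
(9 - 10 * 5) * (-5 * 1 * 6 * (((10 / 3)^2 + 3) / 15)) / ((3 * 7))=10414 / 189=55.10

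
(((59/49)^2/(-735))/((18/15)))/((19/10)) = -17405/20117979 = -0.00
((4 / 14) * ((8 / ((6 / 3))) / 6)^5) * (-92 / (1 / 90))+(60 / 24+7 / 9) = -308.26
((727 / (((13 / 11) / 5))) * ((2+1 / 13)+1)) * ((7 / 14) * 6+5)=12795200 / 169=75711.24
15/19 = 0.79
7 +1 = 8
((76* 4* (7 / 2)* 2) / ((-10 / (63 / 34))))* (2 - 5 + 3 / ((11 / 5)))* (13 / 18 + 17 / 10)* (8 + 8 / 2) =87677856 / 4675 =18754.62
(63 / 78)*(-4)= -42 / 13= -3.23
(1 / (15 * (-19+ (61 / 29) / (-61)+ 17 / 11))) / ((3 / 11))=-3509 / 251055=-0.01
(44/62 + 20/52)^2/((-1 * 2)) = -194481/324818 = -0.60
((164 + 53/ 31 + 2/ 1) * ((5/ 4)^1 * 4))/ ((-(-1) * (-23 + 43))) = 41.93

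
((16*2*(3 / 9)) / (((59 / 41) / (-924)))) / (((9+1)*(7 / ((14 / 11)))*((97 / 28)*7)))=-146944 / 28615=-5.14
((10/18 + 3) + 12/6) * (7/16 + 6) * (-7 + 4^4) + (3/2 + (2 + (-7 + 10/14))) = 8902.42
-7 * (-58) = 406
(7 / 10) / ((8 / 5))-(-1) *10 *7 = 1127 / 16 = 70.44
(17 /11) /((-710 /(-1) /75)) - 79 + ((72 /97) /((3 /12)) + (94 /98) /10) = -1406359048 /18560465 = -75.77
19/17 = 1.12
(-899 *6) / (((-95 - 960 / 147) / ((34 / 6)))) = 301.05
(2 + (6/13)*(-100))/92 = -287/598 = -0.48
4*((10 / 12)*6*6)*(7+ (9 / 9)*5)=1440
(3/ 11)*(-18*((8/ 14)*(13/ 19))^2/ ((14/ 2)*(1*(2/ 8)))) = -584064/ 1362053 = -0.43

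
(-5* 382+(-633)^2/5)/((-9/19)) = -7431641/45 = -165147.58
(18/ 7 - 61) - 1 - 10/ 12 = -2531/ 42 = -60.26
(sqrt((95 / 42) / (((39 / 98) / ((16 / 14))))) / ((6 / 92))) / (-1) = -92 * sqrt(2470) / 117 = -39.08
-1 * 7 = -7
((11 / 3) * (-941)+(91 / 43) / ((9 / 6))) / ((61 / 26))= -11567686 / 7869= -1470.03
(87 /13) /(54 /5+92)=435 /6682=0.07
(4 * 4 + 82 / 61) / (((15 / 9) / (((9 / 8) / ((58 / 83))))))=1185489 / 70760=16.75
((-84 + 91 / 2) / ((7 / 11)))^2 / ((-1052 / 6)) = -43923 / 2104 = -20.88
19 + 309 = 328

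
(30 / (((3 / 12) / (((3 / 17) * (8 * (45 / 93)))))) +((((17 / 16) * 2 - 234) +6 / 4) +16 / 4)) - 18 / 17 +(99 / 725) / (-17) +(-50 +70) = -383506777 / 3056600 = -125.47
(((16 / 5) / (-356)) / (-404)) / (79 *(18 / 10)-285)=-1 / 6418146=-0.00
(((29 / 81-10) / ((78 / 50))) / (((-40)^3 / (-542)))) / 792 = -19241 / 291133440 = -0.00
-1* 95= -95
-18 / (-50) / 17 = 9 / 425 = 0.02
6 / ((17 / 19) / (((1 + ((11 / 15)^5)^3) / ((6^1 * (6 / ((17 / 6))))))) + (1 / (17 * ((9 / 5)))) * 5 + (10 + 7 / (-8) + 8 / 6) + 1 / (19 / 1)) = 30842419194375588013968 / 112756601980794524139659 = 0.27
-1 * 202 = -202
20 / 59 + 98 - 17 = 4799 / 59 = 81.34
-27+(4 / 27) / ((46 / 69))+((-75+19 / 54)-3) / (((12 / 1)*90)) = -1565873 / 58320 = -26.85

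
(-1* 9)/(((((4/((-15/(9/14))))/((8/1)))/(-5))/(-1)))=2100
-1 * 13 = -13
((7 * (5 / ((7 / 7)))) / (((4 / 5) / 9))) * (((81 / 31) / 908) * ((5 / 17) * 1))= 637875 / 1914064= 0.33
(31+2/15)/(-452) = -467/6780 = -0.07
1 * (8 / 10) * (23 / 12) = 23 / 15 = 1.53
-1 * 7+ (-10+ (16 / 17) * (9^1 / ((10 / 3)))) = -1229 / 85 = -14.46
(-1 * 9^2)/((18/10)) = -45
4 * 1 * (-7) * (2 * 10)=-560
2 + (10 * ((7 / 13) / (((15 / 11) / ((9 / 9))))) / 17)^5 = 256297538132110 / 128105460519543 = 2.00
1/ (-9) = -1/ 9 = -0.11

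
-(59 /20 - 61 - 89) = 2941 /20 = 147.05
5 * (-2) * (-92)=920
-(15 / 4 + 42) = -183 / 4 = -45.75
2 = 2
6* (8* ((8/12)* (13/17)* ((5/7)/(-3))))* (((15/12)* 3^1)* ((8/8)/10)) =-2.18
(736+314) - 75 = 975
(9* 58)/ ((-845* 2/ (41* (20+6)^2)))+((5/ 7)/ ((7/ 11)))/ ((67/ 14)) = -20074526/ 2345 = -8560.57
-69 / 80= -0.86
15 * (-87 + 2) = -1275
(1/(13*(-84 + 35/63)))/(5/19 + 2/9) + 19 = 15394712/810329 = 19.00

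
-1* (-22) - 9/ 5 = 101/ 5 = 20.20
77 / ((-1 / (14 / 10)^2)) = -3773 / 25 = -150.92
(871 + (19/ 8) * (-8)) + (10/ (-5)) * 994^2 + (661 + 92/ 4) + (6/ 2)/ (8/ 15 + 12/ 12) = -45414283/ 23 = -1974534.04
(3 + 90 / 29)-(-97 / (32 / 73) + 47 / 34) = 3565413 / 15776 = 226.00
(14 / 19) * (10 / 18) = 0.41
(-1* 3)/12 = -1/4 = -0.25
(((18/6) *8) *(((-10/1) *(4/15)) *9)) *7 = -4032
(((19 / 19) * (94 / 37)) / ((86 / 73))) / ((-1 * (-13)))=3431 / 20683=0.17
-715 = -715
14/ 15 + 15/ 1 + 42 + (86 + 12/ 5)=439/ 3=146.33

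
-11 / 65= -0.17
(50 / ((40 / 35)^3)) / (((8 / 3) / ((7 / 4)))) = 180075 / 8192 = 21.98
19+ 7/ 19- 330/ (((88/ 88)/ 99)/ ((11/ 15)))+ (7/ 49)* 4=-3183762/ 133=-23938.06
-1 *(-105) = 105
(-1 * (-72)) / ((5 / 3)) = 216 / 5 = 43.20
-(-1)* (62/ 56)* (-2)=-2.21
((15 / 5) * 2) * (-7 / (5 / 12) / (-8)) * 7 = 88.20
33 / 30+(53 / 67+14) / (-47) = 24729 / 31490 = 0.79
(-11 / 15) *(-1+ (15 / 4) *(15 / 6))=-737 / 120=-6.14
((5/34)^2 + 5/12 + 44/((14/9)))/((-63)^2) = 174326/24087861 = 0.01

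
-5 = -5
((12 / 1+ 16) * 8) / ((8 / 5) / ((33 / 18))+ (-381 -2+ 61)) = -6160 / 8831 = -0.70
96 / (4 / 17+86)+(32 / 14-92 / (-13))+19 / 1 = 1966129 / 66703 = 29.48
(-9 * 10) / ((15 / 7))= -42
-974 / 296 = -487 / 148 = -3.29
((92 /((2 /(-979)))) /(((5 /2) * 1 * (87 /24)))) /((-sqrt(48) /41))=7385576 * sqrt(3) /435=29407.34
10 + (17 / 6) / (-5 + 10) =317 / 30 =10.57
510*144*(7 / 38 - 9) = -12301200 / 19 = -647431.58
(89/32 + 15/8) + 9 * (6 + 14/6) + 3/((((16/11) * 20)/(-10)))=629/8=78.62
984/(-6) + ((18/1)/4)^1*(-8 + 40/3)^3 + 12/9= 520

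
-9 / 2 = -4.50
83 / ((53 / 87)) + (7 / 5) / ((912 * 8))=263422451 / 1933440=136.25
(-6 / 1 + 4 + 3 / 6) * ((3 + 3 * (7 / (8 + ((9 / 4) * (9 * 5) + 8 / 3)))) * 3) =-38529 / 2686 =-14.34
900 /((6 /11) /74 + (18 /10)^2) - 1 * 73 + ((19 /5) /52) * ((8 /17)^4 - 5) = 24370100347743 /119587038220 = 203.79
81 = 81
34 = 34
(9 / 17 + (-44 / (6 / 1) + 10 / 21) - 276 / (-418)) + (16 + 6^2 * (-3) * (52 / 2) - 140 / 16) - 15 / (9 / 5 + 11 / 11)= -279726583 / 99484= -2811.77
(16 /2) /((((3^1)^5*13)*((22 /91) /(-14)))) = -392 /2673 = -0.15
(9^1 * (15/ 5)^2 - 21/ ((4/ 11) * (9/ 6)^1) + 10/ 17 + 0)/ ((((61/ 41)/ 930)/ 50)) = 1396511250/ 1037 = 1346683.94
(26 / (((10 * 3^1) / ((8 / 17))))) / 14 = 52 / 1785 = 0.03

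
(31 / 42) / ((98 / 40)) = 310 / 1029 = 0.30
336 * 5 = 1680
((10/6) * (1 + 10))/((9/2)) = 110/27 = 4.07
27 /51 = 9 /17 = 0.53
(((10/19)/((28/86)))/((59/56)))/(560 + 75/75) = 1720/628881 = 0.00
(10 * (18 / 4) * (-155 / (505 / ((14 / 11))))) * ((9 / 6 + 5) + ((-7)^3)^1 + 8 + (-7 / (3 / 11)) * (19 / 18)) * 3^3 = 168773.65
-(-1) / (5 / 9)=9 / 5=1.80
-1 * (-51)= 51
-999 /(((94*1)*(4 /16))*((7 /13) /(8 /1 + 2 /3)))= -225108 /329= -684.22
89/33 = 2.70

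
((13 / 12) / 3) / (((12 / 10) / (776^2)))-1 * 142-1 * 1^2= 4888819 / 27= 181067.37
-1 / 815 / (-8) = 1 / 6520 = 0.00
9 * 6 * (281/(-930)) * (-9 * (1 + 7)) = 182088/155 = 1174.76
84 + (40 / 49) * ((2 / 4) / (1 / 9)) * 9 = 5736 / 49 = 117.06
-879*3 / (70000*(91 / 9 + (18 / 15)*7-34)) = 23733 / 9758000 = 0.00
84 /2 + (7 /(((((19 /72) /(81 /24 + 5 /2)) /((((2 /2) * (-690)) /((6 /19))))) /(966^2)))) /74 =-158876806116 /37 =-4293967732.86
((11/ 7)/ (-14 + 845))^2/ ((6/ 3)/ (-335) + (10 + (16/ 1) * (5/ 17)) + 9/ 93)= 21361945/ 88393029602409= 0.00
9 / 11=0.82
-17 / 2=-8.50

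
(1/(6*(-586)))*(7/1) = -7/3516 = -0.00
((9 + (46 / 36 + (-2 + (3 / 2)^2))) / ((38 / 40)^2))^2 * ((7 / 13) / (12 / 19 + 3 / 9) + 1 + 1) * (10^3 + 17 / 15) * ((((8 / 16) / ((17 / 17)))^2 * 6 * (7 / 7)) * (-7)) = -5523359890458200 / 1509508143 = -3659046.10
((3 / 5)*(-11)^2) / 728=363 / 3640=0.10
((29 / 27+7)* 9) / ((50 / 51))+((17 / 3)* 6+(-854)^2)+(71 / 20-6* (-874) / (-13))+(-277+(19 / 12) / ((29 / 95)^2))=597568487677 / 819975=728764.28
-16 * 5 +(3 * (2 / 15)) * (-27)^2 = 1058 / 5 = 211.60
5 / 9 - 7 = -58 / 9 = -6.44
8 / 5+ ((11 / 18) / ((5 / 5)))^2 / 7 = 18749 / 11340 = 1.65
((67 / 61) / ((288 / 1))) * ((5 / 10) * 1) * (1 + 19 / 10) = 1943 / 351360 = 0.01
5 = 5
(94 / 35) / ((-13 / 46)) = -4324 / 455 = -9.50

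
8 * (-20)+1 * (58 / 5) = -742 / 5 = -148.40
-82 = -82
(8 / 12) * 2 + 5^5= 9379 / 3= 3126.33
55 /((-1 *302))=-55 /302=-0.18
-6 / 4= -3 / 2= -1.50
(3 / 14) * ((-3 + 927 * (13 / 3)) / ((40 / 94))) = 282987 / 140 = 2021.34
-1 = -1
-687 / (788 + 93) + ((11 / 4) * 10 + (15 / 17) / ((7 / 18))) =6078379 / 209678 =28.99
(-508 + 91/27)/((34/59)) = -803875/918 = -875.68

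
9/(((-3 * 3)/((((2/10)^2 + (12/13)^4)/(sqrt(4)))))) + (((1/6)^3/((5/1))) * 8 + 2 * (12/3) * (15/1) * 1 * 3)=13866163663/38557350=359.62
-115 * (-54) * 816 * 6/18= 1689120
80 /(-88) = -10 /11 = -0.91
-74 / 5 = -14.80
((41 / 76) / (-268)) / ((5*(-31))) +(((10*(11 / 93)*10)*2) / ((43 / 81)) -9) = 4827523283 / 135752720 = 35.56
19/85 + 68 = 5799/85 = 68.22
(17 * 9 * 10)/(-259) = -1530/259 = -5.91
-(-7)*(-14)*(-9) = 882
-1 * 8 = -8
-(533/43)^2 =-153.64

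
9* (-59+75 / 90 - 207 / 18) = -627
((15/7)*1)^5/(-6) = -253125/33614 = -7.53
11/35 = 0.31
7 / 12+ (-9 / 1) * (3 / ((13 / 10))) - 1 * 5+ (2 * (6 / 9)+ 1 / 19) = -70543 / 2964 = -23.80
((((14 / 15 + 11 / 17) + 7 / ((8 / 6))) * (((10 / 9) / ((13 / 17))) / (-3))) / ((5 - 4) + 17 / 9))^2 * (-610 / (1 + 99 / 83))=-1228767038035 / 3368370096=-364.80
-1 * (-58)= 58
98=98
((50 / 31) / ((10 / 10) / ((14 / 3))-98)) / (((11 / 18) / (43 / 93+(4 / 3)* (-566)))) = 294592200 / 14471699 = 20.36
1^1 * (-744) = -744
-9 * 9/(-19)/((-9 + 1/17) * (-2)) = 1377/5776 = 0.24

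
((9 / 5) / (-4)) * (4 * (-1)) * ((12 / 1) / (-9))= -12 / 5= -2.40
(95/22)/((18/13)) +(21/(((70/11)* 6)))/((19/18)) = 3.64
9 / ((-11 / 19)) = -15.55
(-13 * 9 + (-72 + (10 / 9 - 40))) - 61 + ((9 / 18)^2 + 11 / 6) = -10325 / 36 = -286.81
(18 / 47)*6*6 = 13.79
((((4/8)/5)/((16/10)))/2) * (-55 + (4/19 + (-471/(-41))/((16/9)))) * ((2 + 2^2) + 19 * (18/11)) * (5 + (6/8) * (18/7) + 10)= -7280664885/7677824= -948.27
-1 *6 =-6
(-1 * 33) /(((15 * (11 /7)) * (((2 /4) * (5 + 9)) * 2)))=-1 /10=-0.10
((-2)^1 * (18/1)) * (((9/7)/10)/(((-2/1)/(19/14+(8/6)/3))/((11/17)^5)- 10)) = 2961244737/12659320345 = 0.23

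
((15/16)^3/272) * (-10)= -16875/557056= -0.03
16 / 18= 8 / 9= 0.89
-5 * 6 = -30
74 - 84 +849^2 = 720791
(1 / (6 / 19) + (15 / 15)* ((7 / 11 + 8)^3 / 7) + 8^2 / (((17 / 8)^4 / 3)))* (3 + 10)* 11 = 6349215130661 / 424453722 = 14958.56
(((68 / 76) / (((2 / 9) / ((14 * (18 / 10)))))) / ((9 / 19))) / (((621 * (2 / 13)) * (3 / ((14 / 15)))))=10829 / 15525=0.70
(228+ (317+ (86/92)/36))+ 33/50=22591399/41400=545.69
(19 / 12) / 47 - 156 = -87965 / 564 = -155.97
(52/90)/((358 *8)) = 13/64440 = 0.00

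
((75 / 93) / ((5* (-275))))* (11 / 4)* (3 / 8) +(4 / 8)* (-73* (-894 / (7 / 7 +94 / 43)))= 10241.85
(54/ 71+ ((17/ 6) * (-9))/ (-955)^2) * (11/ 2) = 4.18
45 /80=0.56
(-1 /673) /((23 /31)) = -31 /15479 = -0.00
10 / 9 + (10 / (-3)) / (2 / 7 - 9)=820 / 549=1.49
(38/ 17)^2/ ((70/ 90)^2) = 116964/ 14161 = 8.26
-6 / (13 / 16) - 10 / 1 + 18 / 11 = -2252 / 143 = -15.75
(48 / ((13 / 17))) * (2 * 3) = 4896 / 13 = 376.62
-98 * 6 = -588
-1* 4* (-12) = 48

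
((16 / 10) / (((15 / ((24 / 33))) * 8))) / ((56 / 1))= 1 / 5775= 0.00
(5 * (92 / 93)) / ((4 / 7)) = 805 / 93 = 8.66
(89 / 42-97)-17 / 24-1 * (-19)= -4289 / 56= -76.59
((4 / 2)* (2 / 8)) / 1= 1 / 2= 0.50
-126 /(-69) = 42 /23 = 1.83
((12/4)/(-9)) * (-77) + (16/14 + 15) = 878/21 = 41.81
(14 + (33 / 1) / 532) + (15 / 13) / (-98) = 680201 / 48412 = 14.05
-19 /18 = -1.06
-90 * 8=-720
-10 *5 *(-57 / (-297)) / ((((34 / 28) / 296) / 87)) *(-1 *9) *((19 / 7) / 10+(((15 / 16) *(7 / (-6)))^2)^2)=1123983525255 / 360448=3118295.91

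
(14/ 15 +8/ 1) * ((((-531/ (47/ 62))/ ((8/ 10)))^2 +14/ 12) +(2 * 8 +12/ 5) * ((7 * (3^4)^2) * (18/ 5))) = 169116586647707/ 4970250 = 34025770.66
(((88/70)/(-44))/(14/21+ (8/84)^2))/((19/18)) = -567/14155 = -0.04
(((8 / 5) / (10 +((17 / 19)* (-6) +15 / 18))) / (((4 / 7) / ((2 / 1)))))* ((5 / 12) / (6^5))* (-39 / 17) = -247 / 1960848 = -0.00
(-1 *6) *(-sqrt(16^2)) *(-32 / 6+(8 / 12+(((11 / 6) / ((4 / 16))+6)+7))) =1504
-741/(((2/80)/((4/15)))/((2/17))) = -15808/17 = -929.88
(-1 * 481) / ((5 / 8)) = -3848 / 5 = -769.60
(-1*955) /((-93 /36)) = 11460 /31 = 369.68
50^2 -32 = 2468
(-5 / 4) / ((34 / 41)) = -205 / 136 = -1.51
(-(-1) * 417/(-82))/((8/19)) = -7923/656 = -12.08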